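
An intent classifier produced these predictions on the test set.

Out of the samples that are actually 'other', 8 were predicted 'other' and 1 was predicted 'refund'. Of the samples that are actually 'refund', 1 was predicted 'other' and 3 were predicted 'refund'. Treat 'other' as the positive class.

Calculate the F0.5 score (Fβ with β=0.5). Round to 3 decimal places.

0.889

Fβ = (1+β²)·TP / ((1+β²)·TP + β²·FN + FP), with β²=1/4
= 1.25·8 / (1.25·8 + 0.25·1 + 1) = 0.889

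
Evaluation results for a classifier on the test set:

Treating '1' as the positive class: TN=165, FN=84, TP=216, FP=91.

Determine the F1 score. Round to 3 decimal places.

Precision = TP/(TP+FP) = 216/307 = 0.7036
Recall = TP/(TP+FN) = 216/300 = 0.7200
F1 = 2·TP/(2·TP+FP+FN) = 432/607 = 0.712

0.712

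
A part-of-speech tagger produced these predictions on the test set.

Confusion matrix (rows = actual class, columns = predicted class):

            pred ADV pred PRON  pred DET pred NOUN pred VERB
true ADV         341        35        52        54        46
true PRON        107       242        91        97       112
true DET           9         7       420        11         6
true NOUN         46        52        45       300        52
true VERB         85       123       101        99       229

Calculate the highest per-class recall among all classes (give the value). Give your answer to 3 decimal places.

Per-class recall (TP/(TP+FN)):
  ADV: TP=341, FN=35+52+54+46=187 → 341/528 = 0.6458
  PRON: TP=242, FN=107+91+97+112=407 → 242/649 = 0.3729
  DET: TP=420, FN=9+7+11+6=33 → 420/453 = 0.9272
  NOUN: TP=300, FN=46+52+45+52=195 → 300/495 = 0.6061
  VERB: TP=229, FN=85+123+101+99=408 → 229/637 = 0.3595
Highest is class 'DET' with recall = 0.927.

0.927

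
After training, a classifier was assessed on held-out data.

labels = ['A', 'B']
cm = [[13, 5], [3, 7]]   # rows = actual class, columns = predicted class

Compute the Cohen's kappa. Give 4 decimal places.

Observed agreement pₒ = trace/N = 20/28 = 0.71429
Expected agreement pₑ = Σ (rowᵢ·colᵢ)/N² = (18·16 + 10·12)/28² = 0.52041
κ = (pₒ − pₑ)/(1 − pₑ) = (0.71429 − 0.52041)/(1 − 0.52041) = 0.4043

0.4043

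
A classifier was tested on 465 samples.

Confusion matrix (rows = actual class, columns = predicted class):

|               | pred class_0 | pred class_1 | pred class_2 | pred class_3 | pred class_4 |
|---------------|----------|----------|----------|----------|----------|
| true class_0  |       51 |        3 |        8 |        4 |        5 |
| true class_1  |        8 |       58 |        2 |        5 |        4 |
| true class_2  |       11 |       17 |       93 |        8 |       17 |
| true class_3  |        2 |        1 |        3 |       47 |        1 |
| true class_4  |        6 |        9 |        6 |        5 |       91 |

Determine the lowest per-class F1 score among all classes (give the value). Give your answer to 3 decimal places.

Per-class F1 score (2·TP/(2·TP+FP+FN)):
  class_0: TP=51, FP=8+11+2+6=27, FN=3+8+4+5=20 → 102/149 = 0.6846
  class_1: TP=58, FP=3+17+1+9=30, FN=8+2+5+4=19 → 116/165 = 0.7030
  class_2: TP=93, FP=8+2+3+6=19, FN=11+17+8+17=53 → 186/258 = 0.7209
  class_3: TP=47, FP=4+5+8+5=22, FN=2+1+3+1=7 → 94/123 = 0.7642
  class_4: TP=91, FP=5+4+17+1=27, FN=6+9+6+5=26 → 182/235 = 0.7745
Lowest is class 'class_0' with F1 score = 0.685.

0.685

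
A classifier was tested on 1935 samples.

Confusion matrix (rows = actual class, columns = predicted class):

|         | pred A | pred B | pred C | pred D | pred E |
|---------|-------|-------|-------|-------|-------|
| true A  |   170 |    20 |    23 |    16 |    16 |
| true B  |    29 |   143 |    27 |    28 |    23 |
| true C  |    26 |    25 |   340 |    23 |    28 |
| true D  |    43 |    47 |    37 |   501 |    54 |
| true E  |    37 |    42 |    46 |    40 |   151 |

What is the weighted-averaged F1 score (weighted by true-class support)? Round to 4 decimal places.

0.6758

Per-class F1 score (2·TP/(2·TP+FP+FN)):
  A: TP=170, FP=29+26+43+37=135, FN=20+23+16+16=75 → 340/550 = 0.61818
  B: TP=143, FP=20+25+47+42=134, FN=29+27+28+23=107 → 286/527 = 0.54269
  C: TP=340, FP=23+27+37+46=133, FN=26+25+23+28=102 → 680/915 = 0.74317
  D: TP=501, FP=16+28+23+40=107, FN=43+47+37+54=181 → 1002/1290 = 0.77674
  E: TP=151, FP=16+23+28+54=121, FN=37+42+46+40=165 → 302/588 = 0.51361
Weighted-F1 score = Σ (supportᵢ/N)·F1 scoreᵢ with N=1935: (245/1935)·0.61818 + (250/1935)·0.54269 + (442/1935)·0.74317 + (682/1935)·0.77674 + (316/1935)·0.51361 = 0.6758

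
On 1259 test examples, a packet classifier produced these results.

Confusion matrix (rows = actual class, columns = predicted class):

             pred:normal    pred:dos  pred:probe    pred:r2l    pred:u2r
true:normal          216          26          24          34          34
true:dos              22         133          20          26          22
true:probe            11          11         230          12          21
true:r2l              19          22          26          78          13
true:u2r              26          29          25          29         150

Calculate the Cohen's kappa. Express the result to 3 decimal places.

Observed agreement pₒ = trace/N = 807/1259 = 0.6410
Expected agreement pₑ = Σ (rowᵢ·colᵢ)/N² = (334·294 + 223·221 + 285·325 + 158·179 + 259·240)/1259² = 0.2085
κ = (pₒ − pₑ)/(1 − pₑ) = (0.6410 − 0.2085)/(1 − 0.2085) = 0.546

0.546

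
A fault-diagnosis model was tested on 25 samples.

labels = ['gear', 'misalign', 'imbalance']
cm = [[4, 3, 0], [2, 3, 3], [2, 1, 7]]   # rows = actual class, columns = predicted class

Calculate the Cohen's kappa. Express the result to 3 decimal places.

Observed agreement pₒ = trace/N = 14/25 = 0.5600
Expected agreement pₑ = Σ (rowᵢ·colᵢ)/N² = (7·8 + 8·7 + 10·10)/25² = 0.3392
κ = (pₒ − pₑ)/(1 − pₑ) = (0.5600 − 0.3392)/(1 − 0.3392) = 0.334

0.334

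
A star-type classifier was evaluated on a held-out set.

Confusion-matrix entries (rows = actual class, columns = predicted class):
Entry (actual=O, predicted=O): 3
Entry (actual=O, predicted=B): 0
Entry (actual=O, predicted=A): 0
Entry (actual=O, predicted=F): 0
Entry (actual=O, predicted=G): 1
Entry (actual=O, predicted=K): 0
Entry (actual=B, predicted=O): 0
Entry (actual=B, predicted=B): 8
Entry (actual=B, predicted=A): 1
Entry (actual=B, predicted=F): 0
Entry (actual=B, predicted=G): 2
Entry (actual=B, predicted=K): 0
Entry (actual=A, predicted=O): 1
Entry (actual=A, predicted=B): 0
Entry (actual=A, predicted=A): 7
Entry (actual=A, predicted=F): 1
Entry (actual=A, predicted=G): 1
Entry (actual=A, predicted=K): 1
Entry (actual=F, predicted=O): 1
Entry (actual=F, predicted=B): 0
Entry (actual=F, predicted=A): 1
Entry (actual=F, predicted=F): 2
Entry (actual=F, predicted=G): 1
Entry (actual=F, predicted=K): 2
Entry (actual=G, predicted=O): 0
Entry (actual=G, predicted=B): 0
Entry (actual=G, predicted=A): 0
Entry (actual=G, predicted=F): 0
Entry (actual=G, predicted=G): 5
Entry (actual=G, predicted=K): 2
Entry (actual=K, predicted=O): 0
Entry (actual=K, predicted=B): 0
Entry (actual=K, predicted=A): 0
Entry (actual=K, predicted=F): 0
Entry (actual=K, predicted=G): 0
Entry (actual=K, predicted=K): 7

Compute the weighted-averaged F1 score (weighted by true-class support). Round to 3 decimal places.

Per-class F1 score (2·TP/(2·TP+FP+FN)):
  O: TP=3, FP=0+1+1+0+0=2, FN=0+0+0+1+0=1 → 6/9 = 0.6667
  B: TP=8, FP=0+0+0+0+0=0, FN=0+1+0+2+0=3 → 16/19 = 0.8421
  A: TP=7, FP=0+1+1+0+0=2, FN=1+0+1+1+1=4 → 14/20 = 0.7000
  F: TP=2, FP=0+0+1+0+0=1, FN=1+0+1+1+2=5 → 4/10 = 0.4000
  G: TP=5, FP=1+2+1+1+0=5, FN=0+0+0+0+2=2 → 10/17 = 0.5882
  K: TP=7, FP=0+0+1+2+2=5, FN=0+0+0+0+0=0 → 14/19 = 0.7368
Weighted-F1 score = Σ (supportᵢ/N)·F1 scoreᵢ with N=47: (4/47)·0.6667 + (11/47)·0.8421 + (11/47)·0.7000 + (7/47)·0.4000 + (7/47)·0.5882 + (7/47)·0.7368 = 0.675

0.675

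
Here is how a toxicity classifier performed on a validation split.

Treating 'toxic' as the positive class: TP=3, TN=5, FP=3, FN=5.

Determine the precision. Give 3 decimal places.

0.500

Precision = TP/(TP+FP) = 3/(3+3) = 3/6 = 0.500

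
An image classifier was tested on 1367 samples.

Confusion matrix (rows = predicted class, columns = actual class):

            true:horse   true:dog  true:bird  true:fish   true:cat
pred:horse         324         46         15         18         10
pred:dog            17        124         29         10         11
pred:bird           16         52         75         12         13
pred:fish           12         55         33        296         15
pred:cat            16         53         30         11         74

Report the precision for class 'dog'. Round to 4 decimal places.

Take TP from the diagonal, FP from the rest of the 'dog' prediction marginal, FN from the rest of the 'dog' actual marginal.
precision = TP/(TP+FP).
dog: TP=124, FP=17+29+10+11=67 → 124/191 = 0.64921

0.6492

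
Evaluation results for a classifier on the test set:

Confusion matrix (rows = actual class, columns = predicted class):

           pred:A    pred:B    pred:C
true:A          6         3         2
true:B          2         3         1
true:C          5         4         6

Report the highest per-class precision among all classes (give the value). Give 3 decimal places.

0.667

Per-class precision (TP/(TP+FP)):
  A: TP=6, FP=2+5=7 → 6/13 = 0.4615
  B: TP=3, FP=3+4=7 → 3/10 = 0.3000
  C: TP=6, FP=2+1=3 → 6/9 = 0.6667
Highest is class 'C' with precision = 0.667.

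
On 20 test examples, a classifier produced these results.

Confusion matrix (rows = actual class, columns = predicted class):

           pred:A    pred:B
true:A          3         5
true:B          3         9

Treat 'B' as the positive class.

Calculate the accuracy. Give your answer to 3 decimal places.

0.600

Accuracy = (TP+TN)/N = (9+3)/20 = 0.600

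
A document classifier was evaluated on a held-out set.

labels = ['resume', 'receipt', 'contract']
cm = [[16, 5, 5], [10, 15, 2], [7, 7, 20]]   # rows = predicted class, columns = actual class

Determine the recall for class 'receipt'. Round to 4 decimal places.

0.5556

Treat 'receipt' as positive and all other classes as negative.
recall = TP/(TP+FN).
receipt: TP=15, FN=5+7=12 → 15/27 = 0.55556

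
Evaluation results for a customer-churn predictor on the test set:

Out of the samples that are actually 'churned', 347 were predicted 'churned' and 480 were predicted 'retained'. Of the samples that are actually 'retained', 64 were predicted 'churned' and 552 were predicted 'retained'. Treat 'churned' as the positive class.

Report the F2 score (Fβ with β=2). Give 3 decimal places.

0.467

Fβ = (1+β²)·TP / ((1+β²)·TP + β²·FN + FP), with β²=4
= 5·347 / (5·347 + 4·480 + 64) = 0.467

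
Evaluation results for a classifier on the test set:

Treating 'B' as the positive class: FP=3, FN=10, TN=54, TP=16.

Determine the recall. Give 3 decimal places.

Recall = TP/(TP+FN) = 16/(16+10) = 16/26 = 0.615

0.615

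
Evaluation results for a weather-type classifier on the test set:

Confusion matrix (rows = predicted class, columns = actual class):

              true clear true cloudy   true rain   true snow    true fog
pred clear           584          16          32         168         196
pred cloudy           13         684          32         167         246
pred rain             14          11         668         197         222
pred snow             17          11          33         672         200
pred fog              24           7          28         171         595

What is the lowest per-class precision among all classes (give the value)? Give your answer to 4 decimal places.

Per-class precision (TP/(TP+FP)):
  clear: TP=584, FP=16+32+168+196=412 → 584/996 = 0.58635
  cloudy: TP=684, FP=13+32+167+246=458 → 684/1142 = 0.59895
  rain: TP=668, FP=14+11+197+222=444 → 668/1112 = 0.60072
  snow: TP=672, FP=17+11+33+200=261 → 672/933 = 0.72026
  fog: TP=595, FP=24+7+28+171=230 → 595/825 = 0.72121
Lowest is class 'clear' with precision = 0.5863.

0.5863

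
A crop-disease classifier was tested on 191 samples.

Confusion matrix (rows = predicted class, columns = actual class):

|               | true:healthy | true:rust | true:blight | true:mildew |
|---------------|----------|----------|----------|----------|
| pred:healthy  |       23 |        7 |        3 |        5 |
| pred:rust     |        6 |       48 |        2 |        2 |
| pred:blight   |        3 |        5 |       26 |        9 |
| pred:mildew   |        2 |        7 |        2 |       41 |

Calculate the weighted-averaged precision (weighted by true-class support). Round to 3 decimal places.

Per-class precision (TP/(TP+FP)):
  healthy: TP=23, FP=7+3+5=15 → 23/38 = 0.6053
  rust: TP=48, FP=6+2+2=10 → 48/58 = 0.8276
  blight: TP=26, FP=3+5+9=17 → 26/43 = 0.6047
  mildew: TP=41, FP=2+7+2=11 → 41/52 = 0.7885
Weighted-precision = Σ (supportᵢ/N)·precisionᵢ with N=191: (34/191)·0.6053 + (67/191)·0.8276 + (33/191)·0.6047 + (57/191)·0.7885 = 0.738

0.738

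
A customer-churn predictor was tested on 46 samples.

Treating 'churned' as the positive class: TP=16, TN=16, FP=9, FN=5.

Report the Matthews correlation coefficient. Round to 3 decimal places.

MCC = (TP·TN − FP·FN) / √((TP+FP)(TP+FN)(TN+FP)(TN+FN))
Numerator = 16·16 − 9·5 = 211
Denominator = √(25·21·25·21) = √275625 = 525.0000
MCC = 211 / 525.0000 = 0.402

0.402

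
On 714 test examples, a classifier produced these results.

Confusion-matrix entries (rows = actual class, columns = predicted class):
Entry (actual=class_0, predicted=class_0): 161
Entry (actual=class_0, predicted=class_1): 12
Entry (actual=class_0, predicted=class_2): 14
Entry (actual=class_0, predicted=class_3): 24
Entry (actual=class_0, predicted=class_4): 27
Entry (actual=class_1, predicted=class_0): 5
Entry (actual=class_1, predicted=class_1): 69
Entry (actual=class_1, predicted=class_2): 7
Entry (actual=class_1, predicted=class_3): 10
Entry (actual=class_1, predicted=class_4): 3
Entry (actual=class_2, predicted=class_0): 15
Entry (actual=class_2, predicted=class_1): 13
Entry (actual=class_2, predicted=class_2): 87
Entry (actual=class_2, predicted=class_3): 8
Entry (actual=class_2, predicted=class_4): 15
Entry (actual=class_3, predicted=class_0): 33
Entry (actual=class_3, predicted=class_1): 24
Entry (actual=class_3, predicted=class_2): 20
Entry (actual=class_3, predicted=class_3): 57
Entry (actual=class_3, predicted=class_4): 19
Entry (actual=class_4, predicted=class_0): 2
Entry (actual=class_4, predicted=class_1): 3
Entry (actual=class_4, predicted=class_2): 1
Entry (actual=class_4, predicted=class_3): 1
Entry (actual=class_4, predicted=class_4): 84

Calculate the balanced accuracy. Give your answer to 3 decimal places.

Balanced accuracy = mean of per-class recall.
  class_0: recall = 161/238 = 0.6765
  class_1: recall = 69/94 = 0.7340
  class_2: recall = 87/138 = 0.6304
  class_3: recall = 57/153 = 0.3725
  class_4: recall = 84/91 = 0.9231
Mean = (0.6765 + 0.7340 + 0.6304 + 0.3725 + 0.9231) / 5 = 0.667

0.667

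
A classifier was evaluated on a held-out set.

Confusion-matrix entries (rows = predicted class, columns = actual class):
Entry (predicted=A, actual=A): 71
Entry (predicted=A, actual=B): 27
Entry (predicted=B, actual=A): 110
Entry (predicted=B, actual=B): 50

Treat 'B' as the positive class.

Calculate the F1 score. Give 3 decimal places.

0.422

Precision = TP/(TP+FP) = 50/160 = 0.3125
Recall = TP/(TP+FN) = 50/77 = 0.6494
F1 = 2·TP/(2·TP+FP+FN) = 100/237 = 0.422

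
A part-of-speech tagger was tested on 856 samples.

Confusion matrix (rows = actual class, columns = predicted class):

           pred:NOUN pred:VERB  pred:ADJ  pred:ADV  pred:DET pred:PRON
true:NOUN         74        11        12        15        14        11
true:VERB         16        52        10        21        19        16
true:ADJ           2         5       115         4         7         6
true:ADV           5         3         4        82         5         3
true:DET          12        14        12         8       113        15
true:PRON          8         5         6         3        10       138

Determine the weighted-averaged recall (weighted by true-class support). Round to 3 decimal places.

0.671

Per-class recall (TP/(TP+FN)):
  NOUN: TP=74, FN=11+12+15+14+11=63 → 74/137 = 0.5401
  VERB: TP=52, FN=16+10+21+19+16=82 → 52/134 = 0.3881
  ADJ: TP=115, FN=2+5+4+7+6=24 → 115/139 = 0.8273
  ADV: TP=82, FN=5+3+4+5+3=20 → 82/102 = 0.8039
  DET: TP=113, FN=12+14+12+8+15=61 → 113/174 = 0.6494
  PRON: TP=138, FN=8+5+6+3+10=32 → 138/170 = 0.8118
Weighted-recall = Σ (supportᵢ/N)·recallᵢ with N=856: (137/856)·0.5401 + (134/856)·0.3881 + (139/856)·0.8273 + (102/856)·0.8039 + (174/856)·0.6494 + (170/856)·0.8118 = 0.671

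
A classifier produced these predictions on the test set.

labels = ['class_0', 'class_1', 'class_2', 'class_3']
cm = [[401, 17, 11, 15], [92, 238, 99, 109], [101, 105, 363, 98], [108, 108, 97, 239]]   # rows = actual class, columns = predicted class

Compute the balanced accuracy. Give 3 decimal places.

0.581

Balanced accuracy = mean of per-class recall.
  class_0: recall = 401/444 = 0.9032
  class_1: recall = 238/538 = 0.4424
  class_2: recall = 363/667 = 0.5442
  class_3: recall = 239/552 = 0.4330
Mean = (0.9032 + 0.4424 + 0.5442 + 0.4330) / 4 = 0.581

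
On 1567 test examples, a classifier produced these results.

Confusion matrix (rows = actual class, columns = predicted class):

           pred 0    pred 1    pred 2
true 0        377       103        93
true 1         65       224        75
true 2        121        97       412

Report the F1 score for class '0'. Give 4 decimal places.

Take TP from the diagonal, FP from the rest of the '0' prediction marginal, FN from the rest of the '0' actual marginal.
F1 score = 2·TP/(2·TP+FP+FN).
0: TP=377, FP=65+121=186, FN=103+93=196 → 754/1136 = 0.66373

0.6637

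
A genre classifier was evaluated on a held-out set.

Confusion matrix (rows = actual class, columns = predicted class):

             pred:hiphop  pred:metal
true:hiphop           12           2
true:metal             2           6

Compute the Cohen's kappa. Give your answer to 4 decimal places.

Observed agreement pₒ = trace/N = 18/22 = 0.81818
Expected agreement pₑ = Σ (rowᵢ·colᵢ)/N² = (14·14 + 8·8)/22² = 0.53719
κ = (pₒ − pₑ)/(1 − pₑ) = (0.81818 − 0.53719)/(1 − 0.53719) = 0.6071

0.6071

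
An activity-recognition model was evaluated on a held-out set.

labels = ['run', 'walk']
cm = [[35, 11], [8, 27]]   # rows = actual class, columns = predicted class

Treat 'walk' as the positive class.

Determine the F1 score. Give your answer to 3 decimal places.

0.740

Precision = TP/(TP+FP) = 27/38 = 0.7105
Recall = TP/(TP+FN) = 27/35 = 0.7714
F1 = 2·TP/(2·TP+FP+FN) = 54/73 = 0.740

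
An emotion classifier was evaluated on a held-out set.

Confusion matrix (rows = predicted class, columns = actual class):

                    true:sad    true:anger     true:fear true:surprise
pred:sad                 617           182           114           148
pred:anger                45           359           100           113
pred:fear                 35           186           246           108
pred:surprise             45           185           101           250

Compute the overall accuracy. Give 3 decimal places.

0.519

Accuracy = trace / total = (617+359+246+250=1472) / 2834 = 1472/2834 = 0.519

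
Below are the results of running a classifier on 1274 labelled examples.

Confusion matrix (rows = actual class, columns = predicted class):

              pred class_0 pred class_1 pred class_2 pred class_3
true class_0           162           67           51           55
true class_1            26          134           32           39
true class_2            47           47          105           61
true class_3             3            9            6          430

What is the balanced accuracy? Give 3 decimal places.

0.607

Balanced accuracy = mean of per-class recall.
  class_0: recall = 162/335 = 0.4836
  class_1: recall = 134/231 = 0.5801
  class_2: recall = 105/260 = 0.4038
  class_3: recall = 430/448 = 0.9598
Mean = (0.4836 + 0.5801 + 0.4038 + 0.9598) / 4 = 0.607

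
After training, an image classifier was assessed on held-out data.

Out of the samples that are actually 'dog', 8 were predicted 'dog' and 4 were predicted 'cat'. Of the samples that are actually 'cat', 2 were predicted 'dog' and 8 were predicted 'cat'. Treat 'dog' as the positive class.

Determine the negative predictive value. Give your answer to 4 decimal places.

NPV = TN/(TN+FN) = 8/(8+4) = 0.6667

0.6667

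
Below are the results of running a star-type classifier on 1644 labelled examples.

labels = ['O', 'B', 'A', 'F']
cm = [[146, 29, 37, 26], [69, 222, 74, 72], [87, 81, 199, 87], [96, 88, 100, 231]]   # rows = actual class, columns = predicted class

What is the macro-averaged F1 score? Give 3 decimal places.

0.484

Per-class F1 score (2·TP/(2·TP+FP+FN)):
  O: TP=146, FP=69+87+96=252, FN=29+37+26=92 → 292/636 = 0.4591
  B: TP=222, FP=29+81+88=198, FN=69+74+72=215 → 444/857 = 0.5181
  A: TP=199, FP=37+74+100=211, FN=87+81+87=255 → 398/864 = 0.4606
  F: TP=231, FP=26+72+87=185, FN=96+88+100=284 → 462/931 = 0.4962
Macro-F1 score = mean = (0.4591 + 0.5181 + 0.4606 + 0.4962) / 4 = 0.484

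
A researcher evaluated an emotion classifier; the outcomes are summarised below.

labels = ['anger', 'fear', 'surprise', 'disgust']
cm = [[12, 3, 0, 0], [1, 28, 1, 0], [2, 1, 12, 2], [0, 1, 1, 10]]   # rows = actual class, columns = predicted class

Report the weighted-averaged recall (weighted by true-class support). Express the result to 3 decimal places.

Per-class recall (TP/(TP+FN)):
  anger: TP=12, FN=3+0+0=3 → 12/15 = 0.8000
  fear: TP=28, FN=1+1+0=2 → 28/30 = 0.9333
  surprise: TP=12, FN=2+1+2=5 → 12/17 = 0.7059
  disgust: TP=10, FN=0+1+1=2 → 10/12 = 0.8333
Weighted-recall = Σ (supportᵢ/N)·recallᵢ with N=74: (15/74)·0.8000 + (30/74)·0.9333 + (17/74)·0.7059 + (12/74)·0.8333 = 0.838

0.838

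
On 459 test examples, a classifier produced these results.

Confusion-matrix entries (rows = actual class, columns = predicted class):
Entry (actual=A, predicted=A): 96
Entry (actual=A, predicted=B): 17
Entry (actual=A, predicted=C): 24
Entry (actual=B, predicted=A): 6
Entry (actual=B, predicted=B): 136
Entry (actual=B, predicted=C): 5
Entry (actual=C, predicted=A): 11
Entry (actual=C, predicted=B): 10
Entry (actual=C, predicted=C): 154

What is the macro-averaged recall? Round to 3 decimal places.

Per-class recall (TP/(TP+FN)):
  A: TP=96, FN=17+24=41 → 96/137 = 0.7007
  B: TP=136, FN=6+5=11 → 136/147 = 0.9252
  C: TP=154, FN=11+10=21 → 154/175 = 0.8800
Macro-recall = mean = (0.7007 + 0.9252 + 0.8800) / 3 = 0.835

0.835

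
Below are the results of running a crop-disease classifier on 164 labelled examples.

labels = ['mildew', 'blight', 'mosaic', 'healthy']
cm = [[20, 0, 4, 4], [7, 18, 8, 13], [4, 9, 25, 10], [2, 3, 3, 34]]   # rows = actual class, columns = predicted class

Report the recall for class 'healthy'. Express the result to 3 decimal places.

One-vs-rest for 'healthy': TP = diagonal; FP = other classes predicted 'healthy'; FN = 'healthy' predicted as other.
recall = TP/(TP+FN).
healthy: TP=34, FN=2+3+3=8 → 34/42 = 0.8095

0.810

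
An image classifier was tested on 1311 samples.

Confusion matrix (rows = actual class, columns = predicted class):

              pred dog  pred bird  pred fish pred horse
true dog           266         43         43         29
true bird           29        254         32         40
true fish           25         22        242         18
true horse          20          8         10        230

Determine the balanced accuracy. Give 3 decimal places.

0.765

Balanced accuracy = mean of per-class recall.
  dog: recall = 266/381 = 0.6982
  bird: recall = 254/355 = 0.7155
  fish: recall = 242/307 = 0.7883
  horse: recall = 230/268 = 0.8582
Mean = (0.6982 + 0.7155 + 0.7883 + 0.8582) / 4 = 0.765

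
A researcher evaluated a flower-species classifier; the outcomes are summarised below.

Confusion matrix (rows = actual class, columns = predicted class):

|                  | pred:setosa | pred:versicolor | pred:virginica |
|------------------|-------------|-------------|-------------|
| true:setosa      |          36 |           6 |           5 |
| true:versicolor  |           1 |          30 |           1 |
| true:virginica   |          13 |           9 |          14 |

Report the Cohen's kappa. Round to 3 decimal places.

0.538

Observed agreement pₒ = trace/N = 80/115 = 0.6957
Expected agreement pₑ = Σ (rowᵢ·colᵢ)/N² = (47·50 + 32·45 + 36·20)/115² = 0.3410
κ = (pₒ − pₑ)/(1 − pₑ) = (0.6957 − 0.3410)/(1 − 0.3410) = 0.538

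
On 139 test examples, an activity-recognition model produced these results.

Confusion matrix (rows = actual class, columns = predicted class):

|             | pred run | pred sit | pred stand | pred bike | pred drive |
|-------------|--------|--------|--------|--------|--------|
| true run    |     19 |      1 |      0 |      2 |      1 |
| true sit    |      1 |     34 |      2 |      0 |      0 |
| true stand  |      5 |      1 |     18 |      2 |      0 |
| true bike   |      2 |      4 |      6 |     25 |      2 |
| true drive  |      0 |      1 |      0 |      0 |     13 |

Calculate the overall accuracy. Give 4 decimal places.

0.7842

Accuracy = trace / total = (19+34+18+25+13=109) / 139 = 109/139 = 0.7842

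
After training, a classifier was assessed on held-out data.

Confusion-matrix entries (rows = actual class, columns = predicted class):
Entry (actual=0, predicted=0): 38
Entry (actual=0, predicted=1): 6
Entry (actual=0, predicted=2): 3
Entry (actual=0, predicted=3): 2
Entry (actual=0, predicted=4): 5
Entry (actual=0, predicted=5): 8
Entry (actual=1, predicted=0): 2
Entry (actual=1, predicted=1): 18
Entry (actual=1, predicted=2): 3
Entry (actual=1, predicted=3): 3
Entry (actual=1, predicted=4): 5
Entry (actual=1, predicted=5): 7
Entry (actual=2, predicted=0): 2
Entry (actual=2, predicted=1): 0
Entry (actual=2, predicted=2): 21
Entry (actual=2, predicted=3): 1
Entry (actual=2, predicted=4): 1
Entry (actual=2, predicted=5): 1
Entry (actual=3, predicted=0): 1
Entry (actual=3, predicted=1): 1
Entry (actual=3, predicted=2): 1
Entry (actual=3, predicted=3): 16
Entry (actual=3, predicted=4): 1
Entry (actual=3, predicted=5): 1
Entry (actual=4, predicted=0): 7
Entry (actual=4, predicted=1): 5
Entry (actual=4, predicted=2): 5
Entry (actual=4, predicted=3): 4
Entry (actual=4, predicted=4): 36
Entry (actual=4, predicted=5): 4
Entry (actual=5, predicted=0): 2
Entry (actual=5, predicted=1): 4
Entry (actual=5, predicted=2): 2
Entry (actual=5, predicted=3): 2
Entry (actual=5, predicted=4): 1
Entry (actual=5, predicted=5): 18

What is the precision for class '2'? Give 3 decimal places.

0.600

One-vs-rest for '2': TP = diagonal; FP = other classes predicted '2'; FN = '2' predicted as other.
precision = TP/(TP+FP).
2: TP=21, FP=3+3+1+5+2=14 → 21/35 = 0.6000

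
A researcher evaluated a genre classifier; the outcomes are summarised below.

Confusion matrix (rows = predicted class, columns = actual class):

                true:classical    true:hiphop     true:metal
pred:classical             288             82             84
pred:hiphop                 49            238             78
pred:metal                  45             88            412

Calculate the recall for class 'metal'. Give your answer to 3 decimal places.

Take TP from the diagonal, FP from the rest of the 'metal' prediction marginal, FN from the rest of the 'metal' actual marginal.
recall = TP/(TP+FN).
metal: TP=412, FN=84+78=162 → 412/574 = 0.7178

0.718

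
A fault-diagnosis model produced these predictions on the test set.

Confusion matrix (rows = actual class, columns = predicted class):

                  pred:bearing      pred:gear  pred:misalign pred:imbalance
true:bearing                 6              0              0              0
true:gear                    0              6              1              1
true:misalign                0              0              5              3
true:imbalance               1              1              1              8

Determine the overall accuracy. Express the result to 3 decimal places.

0.758

Accuracy = trace / total = (6+6+5+8=25) / 33 = 25/33 = 0.758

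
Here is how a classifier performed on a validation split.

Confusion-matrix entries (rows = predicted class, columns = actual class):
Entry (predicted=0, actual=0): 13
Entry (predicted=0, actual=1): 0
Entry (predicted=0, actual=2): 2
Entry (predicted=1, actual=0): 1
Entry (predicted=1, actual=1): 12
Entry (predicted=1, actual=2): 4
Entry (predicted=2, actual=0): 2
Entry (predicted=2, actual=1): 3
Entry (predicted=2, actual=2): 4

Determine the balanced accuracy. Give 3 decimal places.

Balanced accuracy = mean of per-class recall.
  0: recall = 13/16 = 0.8125
  1: recall = 12/15 = 0.8000
  2: recall = 4/10 = 0.4000
Mean = (0.8125 + 0.8000 + 0.4000) / 3 = 0.671

0.671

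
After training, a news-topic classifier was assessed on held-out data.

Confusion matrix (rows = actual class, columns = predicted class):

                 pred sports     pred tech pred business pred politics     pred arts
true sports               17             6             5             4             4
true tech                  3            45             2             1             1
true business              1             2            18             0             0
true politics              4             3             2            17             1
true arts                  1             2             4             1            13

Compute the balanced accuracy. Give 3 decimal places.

Balanced accuracy = mean of per-class recall.
  sports: recall = 17/36 = 0.4722
  tech: recall = 45/52 = 0.8654
  business: recall = 18/21 = 0.8571
  politics: recall = 17/27 = 0.6296
  arts: recall = 13/21 = 0.6190
Mean = (0.4722 + 0.8654 + 0.8571 + 0.6296 + 0.6190) / 5 = 0.689

0.689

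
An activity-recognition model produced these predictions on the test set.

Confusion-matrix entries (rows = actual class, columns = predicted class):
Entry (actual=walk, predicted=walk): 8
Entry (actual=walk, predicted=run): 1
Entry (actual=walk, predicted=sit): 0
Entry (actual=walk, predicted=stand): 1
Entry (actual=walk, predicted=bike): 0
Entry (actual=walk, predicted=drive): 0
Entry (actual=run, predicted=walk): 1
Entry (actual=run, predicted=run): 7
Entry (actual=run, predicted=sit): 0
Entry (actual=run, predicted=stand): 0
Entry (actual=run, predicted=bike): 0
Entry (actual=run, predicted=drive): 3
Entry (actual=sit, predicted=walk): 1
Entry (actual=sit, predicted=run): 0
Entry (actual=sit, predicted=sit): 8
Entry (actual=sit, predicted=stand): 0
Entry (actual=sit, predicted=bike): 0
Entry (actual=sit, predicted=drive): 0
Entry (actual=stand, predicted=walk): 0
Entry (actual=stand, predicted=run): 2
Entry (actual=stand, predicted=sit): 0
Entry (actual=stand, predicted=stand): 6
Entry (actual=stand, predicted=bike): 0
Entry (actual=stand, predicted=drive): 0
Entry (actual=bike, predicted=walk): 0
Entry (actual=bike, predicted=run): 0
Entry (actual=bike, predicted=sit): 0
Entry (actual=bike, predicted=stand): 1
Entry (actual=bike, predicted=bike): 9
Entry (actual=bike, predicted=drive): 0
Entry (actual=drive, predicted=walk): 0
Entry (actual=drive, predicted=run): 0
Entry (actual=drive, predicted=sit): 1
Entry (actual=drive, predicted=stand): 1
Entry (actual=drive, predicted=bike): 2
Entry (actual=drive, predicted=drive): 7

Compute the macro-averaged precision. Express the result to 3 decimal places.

0.762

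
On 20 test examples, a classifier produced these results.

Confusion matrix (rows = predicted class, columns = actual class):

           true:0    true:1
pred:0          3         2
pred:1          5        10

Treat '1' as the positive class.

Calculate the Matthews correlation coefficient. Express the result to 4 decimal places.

0.2357

MCC = (TP·TN − FP·FN) / √((TP+FP)(TP+FN)(TN+FP)(TN+FN))
Numerator = 10·3 − 5·2 = 20
Denominator = √(15·12·8·5) = √7200 = 84.8528
MCC = 20 / 84.8528 = 0.2357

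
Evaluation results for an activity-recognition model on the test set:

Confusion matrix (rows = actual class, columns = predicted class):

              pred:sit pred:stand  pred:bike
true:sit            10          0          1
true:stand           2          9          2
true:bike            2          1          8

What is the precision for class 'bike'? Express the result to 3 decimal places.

Take TP from the diagonal, FP from the rest of the 'bike' prediction marginal, FN from the rest of the 'bike' actual marginal.
precision = TP/(TP+FP).
bike: TP=8, FP=1+2=3 → 8/11 = 0.7273

0.727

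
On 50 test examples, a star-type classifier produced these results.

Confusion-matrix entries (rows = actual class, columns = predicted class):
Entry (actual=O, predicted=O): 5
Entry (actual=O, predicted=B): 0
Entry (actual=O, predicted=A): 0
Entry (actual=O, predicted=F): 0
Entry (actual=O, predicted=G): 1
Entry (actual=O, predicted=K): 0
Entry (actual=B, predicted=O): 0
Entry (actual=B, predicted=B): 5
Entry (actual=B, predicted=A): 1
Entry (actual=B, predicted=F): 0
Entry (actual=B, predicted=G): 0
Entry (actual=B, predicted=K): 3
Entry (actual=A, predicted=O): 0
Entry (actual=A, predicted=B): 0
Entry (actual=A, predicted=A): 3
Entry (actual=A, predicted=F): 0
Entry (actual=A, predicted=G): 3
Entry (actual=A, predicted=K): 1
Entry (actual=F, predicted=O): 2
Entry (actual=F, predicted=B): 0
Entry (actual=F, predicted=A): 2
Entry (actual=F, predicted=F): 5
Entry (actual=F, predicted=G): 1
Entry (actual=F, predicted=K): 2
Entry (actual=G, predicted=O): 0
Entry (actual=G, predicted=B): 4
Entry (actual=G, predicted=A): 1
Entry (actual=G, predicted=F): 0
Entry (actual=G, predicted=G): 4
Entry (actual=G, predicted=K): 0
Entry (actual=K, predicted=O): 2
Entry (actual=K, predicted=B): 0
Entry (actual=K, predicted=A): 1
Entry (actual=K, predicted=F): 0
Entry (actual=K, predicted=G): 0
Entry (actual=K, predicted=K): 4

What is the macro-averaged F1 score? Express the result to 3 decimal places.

0.521

Per-class F1 score (2·TP/(2·TP+FP+FN)):
  O: TP=5, FP=0+0+2+0+2=4, FN=0+0+0+1+0=1 → 10/15 = 0.6667
  B: TP=5, FP=0+0+0+4+0=4, FN=0+1+0+0+3=4 → 10/18 = 0.5556
  A: TP=3, FP=0+1+2+1+1=5, FN=0+0+0+3+1=4 → 6/15 = 0.4000
  F: TP=5, FP=0+0+0+0+0=0, FN=2+0+2+1+2=7 → 10/17 = 0.5882
  G: TP=4, FP=1+0+3+1+0=5, FN=0+4+1+0+0=5 → 8/18 = 0.4444
  K: TP=4, FP=0+3+1+2+0=6, FN=2+0+1+0+0=3 → 8/17 = 0.4706
Macro-F1 score = mean = (0.6667 + 0.5556 + 0.4000 + 0.5882 + 0.4444 + 0.4706) / 6 = 0.521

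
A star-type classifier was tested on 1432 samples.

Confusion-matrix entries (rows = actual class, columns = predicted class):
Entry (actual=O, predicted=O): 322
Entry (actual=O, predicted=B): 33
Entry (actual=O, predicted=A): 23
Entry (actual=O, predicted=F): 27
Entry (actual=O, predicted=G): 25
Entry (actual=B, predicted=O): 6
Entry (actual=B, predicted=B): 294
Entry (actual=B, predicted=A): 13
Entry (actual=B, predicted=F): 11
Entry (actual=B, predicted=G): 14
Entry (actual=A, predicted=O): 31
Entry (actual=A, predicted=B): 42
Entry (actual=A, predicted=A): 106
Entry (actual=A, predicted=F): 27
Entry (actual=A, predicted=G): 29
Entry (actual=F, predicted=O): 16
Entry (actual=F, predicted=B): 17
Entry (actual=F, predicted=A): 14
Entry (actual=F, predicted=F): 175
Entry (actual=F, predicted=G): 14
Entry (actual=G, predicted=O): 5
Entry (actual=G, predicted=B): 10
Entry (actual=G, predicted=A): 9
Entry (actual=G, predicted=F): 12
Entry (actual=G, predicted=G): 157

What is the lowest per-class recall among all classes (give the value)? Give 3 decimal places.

Per-class recall (TP/(TP+FN)):
  O: TP=322, FN=33+23+27+25=108 → 322/430 = 0.7488
  B: TP=294, FN=6+13+11+14=44 → 294/338 = 0.8698
  A: TP=106, FN=31+42+27+29=129 → 106/235 = 0.4511
  F: TP=175, FN=16+17+14+14=61 → 175/236 = 0.7415
  G: TP=157, FN=5+10+9+12=36 → 157/193 = 0.8135
Lowest is class 'A' with recall = 0.451.

0.451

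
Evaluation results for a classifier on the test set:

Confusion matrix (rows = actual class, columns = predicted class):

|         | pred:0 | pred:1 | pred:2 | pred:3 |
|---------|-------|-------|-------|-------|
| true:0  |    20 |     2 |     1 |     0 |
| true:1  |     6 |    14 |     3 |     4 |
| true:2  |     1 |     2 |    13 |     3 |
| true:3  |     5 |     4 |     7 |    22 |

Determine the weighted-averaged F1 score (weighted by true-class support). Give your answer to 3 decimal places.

0.641

Per-class F1 score (2·TP/(2·TP+FP+FN)):
  0: TP=20, FP=6+1+5=12, FN=2+1+0=3 → 40/55 = 0.7273
  1: TP=14, FP=2+2+4=8, FN=6+3+4=13 → 28/49 = 0.5714
  2: TP=13, FP=1+3+7=11, FN=1+2+3=6 → 26/43 = 0.6047
  3: TP=22, FP=0+4+3=7, FN=5+4+7=16 → 44/67 = 0.6567
Weighted-F1 score = Σ (supportᵢ/N)·F1 scoreᵢ with N=107: (23/107)·0.7273 + (27/107)·0.5714 + (19/107)·0.6047 + (38/107)·0.6567 = 0.641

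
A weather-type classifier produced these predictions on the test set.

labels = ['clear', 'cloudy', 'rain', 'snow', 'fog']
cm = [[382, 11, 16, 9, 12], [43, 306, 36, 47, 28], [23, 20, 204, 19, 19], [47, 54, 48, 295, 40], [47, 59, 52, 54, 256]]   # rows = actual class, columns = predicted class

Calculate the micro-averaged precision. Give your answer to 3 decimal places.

0.678

Micro-averaging pools counts across classes: ΣTP=1443, ΣFP=684, ΣFN=684.
Micro-precision = TP/(TP+FP) on pooled counts = 0.678 (equals overall accuracy in single-label multiclass).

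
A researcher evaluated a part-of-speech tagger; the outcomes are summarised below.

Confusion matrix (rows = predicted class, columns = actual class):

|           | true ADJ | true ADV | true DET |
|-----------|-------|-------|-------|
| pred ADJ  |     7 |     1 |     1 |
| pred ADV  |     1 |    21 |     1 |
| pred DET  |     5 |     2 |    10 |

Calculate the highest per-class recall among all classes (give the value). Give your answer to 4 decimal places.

0.8750

Per-class recall (TP/(TP+FN)):
  ADJ: TP=7, FN=1+5=6 → 7/13 = 0.53846
  ADV: TP=21, FN=1+2=3 → 21/24 = 0.87500
  DET: TP=10, FN=1+1=2 → 10/12 = 0.83333
Highest is class 'ADV' with recall = 0.8750.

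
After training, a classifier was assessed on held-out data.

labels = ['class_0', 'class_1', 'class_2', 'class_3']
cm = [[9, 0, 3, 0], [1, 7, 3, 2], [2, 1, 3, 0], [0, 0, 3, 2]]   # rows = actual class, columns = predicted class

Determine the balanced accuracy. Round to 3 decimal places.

0.547

Balanced accuracy = mean of per-class recall.
  class_0: recall = 9/12 = 0.7500
  class_1: recall = 7/13 = 0.5385
  class_2: recall = 3/6 = 0.5000
  class_3: recall = 2/5 = 0.4000
Mean = (0.7500 + 0.5385 + 0.5000 + 0.4000) / 4 = 0.547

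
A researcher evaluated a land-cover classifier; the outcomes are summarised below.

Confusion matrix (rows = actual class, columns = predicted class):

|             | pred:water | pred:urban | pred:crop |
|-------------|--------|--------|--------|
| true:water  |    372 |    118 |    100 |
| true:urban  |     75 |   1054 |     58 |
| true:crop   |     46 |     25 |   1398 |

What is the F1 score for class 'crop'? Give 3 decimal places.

0.924

F1 score = 2·TP/(2·TP+FP+FN).
crop: TP=1398, FP=100+58=158, FN=46+25=71 → 2796/3025 = 0.9243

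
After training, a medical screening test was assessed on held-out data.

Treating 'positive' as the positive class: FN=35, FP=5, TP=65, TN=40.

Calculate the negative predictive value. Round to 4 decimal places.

0.5333

NPV = TN/(TN+FN) = 40/(40+35) = 0.5333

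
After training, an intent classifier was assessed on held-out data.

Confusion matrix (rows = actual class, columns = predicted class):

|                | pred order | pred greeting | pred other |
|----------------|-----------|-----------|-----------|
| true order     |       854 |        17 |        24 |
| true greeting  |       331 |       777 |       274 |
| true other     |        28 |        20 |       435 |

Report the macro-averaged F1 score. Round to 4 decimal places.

Per-class F1 score (2·TP/(2·TP+FP+FN)):
  order: TP=854, FP=331+28=359, FN=17+24=41 → 1708/2108 = 0.81025
  greeting: TP=777, FP=17+20=37, FN=331+274=605 → 1554/2196 = 0.70765
  other: TP=435, FP=24+274=298, FN=28+20=48 → 870/1216 = 0.71546
Macro-F1 score = mean = (0.81025 + 0.70765 + 0.71546) / 3 = 0.7445

0.7445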